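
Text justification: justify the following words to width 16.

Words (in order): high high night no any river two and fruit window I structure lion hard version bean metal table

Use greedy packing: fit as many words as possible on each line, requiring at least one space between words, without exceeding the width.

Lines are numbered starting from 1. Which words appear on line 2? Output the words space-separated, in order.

Line 1: ['high', 'high', 'night'] (min_width=15, slack=1)
Line 2: ['no', 'any', 'river', 'two'] (min_width=16, slack=0)
Line 3: ['and', 'fruit', 'window'] (min_width=16, slack=0)
Line 4: ['I', 'structure', 'lion'] (min_width=16, slack=0)
Line 5: ['hard', 'version'] (min_width=12, slack=4)
Line 6: ['bean', 'metal', 'table'] (min_width=16, slack=0)

Answer: no any river two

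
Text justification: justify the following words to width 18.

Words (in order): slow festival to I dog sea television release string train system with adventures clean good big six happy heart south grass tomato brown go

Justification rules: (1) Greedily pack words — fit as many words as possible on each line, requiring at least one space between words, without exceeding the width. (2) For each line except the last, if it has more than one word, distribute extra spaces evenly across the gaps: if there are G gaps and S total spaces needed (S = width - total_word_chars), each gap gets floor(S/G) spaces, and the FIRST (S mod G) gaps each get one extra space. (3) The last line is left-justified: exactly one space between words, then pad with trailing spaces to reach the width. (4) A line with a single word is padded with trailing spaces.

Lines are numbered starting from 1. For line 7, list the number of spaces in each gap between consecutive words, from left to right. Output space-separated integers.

Line 1: ['slow', 'festival', 'to', 'I'] (min_width=18, slack=0)
Line 2: ['dog', 'sea', 'television'] (min_width=18, slack=0)
Line 3: ['release', 'string'] (min_width=14, slack=4)
Line 4: ['train', 'system', 'with'] (min_width=17, slack=1)
Line 5: ['adventures', 'clean'] (min_width=16, slack=2)
Line 6: ['good', 'big', 'six', 'happy'] (min_width=18, slack=0)
Line 7: ['heart', 'south', 'grass'] (min_width=17, slack=1)
Line 8: ['tomato', 'brown', 'go'] (min_width=15, slack=3)

Answer: 2 1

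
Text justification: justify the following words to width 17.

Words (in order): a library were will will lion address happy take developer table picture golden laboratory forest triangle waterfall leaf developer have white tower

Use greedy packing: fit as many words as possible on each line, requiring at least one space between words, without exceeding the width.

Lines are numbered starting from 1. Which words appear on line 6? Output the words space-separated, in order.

Line 1: ['a', 'library', 'were'] (min_width=14, slack=3)
Line 2: ['will', 'will', 'lion'] (min_width=14, slack=3)
Line 3: ['address', 'happy'] (min_width=13, slack=4)
Line 4: ['take', 'developer'] (min_width=14, slack=3)
Line 5: ['table', 'picture'] (min_width=13, slack=4)
Line 6: ['golden', 'laboratory'] (min_width=17, slack=0)
Line 7: ['forest', 'triangle'] (min_width=15, slack=2)
Line 8: ['waterfall', 'leaf'] (min_width=14, slack=3)
Line 9: ['developer', 'have'] (min_width=14, slack=3)
Line 10: ['white', 'tower'] (min_width=11, slack=6)

Answer: golden laboratory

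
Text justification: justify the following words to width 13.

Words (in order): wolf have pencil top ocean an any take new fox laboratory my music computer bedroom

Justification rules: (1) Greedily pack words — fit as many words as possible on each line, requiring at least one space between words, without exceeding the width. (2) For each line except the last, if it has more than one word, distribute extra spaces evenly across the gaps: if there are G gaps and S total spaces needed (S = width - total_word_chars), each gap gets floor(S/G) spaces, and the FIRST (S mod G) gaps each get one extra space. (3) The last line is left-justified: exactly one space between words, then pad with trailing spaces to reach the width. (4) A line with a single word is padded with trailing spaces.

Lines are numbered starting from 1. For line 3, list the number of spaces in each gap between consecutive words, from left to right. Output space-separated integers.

Line 1: ['wolf', 'have'] (min_width=9, slack=4)
Line 2: ['pencil', 'top'] (min_width=10, slack=3)
Line 3: ['ocean', 'an', 'any'] (min_width=12, slack=1)
Line 4: ['take', 'new', 'fox'] (min_width=12, slack=1)
Line 5: ['laboratory', 'my'] (min_width=13, slack=0)
Line 6: ['music'] (min_width=5, slack=8)
Line 7: ['computer'] (min_width=8, slack=5)
Line 8: ['bedroom'] (min_width=7, slack=6)

Answer: 2 1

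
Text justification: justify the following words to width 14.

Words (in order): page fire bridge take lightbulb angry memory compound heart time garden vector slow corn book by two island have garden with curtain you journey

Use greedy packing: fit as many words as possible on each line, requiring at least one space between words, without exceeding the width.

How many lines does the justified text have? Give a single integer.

Line 1: ['page', 'fire'] (min_width=9, slack=5)
Line 2: ['bridge', 'take'] (min_width=11, slack=3)
Line 3: ['lightbulb'] (min_width=9, slack=5)
Line 4: ['angry', 'memory'] (min_width=12, slack=2)
Line 5: ['compound', 'heart'] (min_width=14, slack=0)
Line 6: ['time', 'garden'] (min_width=11, slack=3)
Line 7: ['vector', 'slow'] (min_width=11, slack=3)
Line 8: ['corn', 'book', 'by'] (min_width=12, slack=2)
Line 9: ['two', 'island'] (min_width=10, slack=4)
Line 10: ['have', 'garden'] (min_width=11, slack=3)
Line 11: ['with', 'curtain'] (min_width=12, slack=2)
Line 12: ['you', 'journey'] (min_width=11, slack=3)
Total lines: 12

Answer: 12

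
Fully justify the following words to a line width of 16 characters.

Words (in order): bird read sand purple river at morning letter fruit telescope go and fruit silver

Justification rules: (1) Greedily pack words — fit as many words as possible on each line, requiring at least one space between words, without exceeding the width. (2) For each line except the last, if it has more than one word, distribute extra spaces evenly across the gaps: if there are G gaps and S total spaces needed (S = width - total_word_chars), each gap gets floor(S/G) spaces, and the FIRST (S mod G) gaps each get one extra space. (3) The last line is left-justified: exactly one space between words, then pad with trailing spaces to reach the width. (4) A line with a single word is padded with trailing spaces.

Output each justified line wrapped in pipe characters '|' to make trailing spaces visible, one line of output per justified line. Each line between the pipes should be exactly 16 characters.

Line 1: ['bird', 'read', 'sand'] (min_width=14, slack=2)
Line 2: ['purple', 'river', 'at'] (min_width=15, slack=1)
Line 3: ['morning', 'letter'] (min_width=14, slack=2)
Line 4: ['fruit', 'telescope'] (min_width=15, slack=1)
Line 5: ['go', 'and', 'fruit'] (min_width=12, slack=4)
Line 6: ['silver'] (min_width=6, slack=10)

Answer: |bird  read  sand|
|purple  river at|
|morning   letter|
|fruit  telescope|
|go   and   fruit|
|silver          |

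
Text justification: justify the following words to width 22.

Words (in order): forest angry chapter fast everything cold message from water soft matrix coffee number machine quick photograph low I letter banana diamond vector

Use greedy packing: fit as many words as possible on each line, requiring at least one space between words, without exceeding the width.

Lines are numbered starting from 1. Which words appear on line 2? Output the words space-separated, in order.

Line 1: ['forest', 'angry', 'chapter'] (min_width=20, slack=2)
Line 2: ['fast', 'everything', 'cold'] (min_width=20, slack=2)
Line 3: ['message', 'from', 'water'] (min_width=18, slack=4)
Line 4: ['soft', 'matrix', 'coffee'] (min_width=18, slack=4)
Line 5: ['number', 'machine', 'quick'] (min_width=20, slack=2)
Line 6: ['photograph', 'low', 'I'] (min_width=16, slack=6)
Line 7: ['letter', 'banana', 'diamond'] (min_width=21, slack=1)
Line 8: ['vector'] (min_width=6, slack=16)

Answer: fast everything cold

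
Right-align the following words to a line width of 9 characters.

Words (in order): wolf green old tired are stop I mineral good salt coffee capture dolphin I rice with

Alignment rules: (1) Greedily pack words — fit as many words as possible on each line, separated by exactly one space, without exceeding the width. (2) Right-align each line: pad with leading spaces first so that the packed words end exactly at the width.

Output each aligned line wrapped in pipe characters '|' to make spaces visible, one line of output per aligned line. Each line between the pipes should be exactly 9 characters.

Answer: |     wolf|
|green old|
|tired are|
|   stop I|
|  mineral|
|good salt|
|   coffee|
|  capture|
|dolphin I|
|rice with|

Derivation:
Line 1: ['wolf'] (min_width=4, slack=5)
Line 2: ['green', 'old'] (min_width=9, slack=0)
Line 3: ['tired', 'are'] (min_width=9, slack=0)
Line 4: ['stop', 'I'] (min_width=6, slack=3)
Line 5: ['mineral'] (min_width=7, slack=2)
Line 6: ['good', 'salt'] (min_width=9, slack=0)
Line 7: ['coffee'] (min_width=6, slack=3)
Line 8: ['capture'] (min_width=7, slack=2)
Line 9: ['dolphin', 'I'] (min_width=9, slack=0)
Line 10: ['rice', 'with'] (min_width=9, slack=0)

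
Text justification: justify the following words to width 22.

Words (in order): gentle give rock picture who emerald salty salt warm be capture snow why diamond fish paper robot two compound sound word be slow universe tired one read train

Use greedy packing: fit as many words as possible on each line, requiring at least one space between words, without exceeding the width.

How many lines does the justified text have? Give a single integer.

Answer: 9

Derivation:
Line 1: ['gentle', 'give', 'rock'] (min_width=16, slack=6)
Line 2: ['picture', 'who', 'emerald'] (min_width=19, slack=3)
Line 3: ['salty', 'salt', 'warm', 'be'] (min_width=18, slack=4)
Line 4: ['capture', 'snow', 'why'] (min_width=16, slack=6)
Line 5: ['diamond', 'fish', 'paper'] (min_width=18, slack=4)
Line 6: ['robot', 'two', 'compound'] (min_width=18, slack=4)
Line 7: ['sound', 'word', 'be', 'slow'] (min_width=18, slack=4)
Line 8: ['universe', 'tired', 'one'] (min_width=18, slack=4)
Line 9: ['read', 'train'] (min_width=10, slack=12)
Total lines: 9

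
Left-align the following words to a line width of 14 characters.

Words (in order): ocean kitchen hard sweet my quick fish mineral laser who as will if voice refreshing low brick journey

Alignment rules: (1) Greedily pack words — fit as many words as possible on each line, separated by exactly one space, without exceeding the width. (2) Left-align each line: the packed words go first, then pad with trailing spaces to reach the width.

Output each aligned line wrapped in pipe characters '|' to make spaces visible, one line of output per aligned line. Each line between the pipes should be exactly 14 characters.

Answer: |ocean kitchen |
|hard sweet my |
|quick fish    |
|mineral laser |
|who as will if|
|voice         |
|refreshing low|
|brick journey |

Derivation:
Line 1: ['ocean', 'kitchen'] (min_width=13, slack=1)
Line 2: ['hard', 'sweet', 'my'] (min_width=13, slack=1)
Line 3: ['quick', 'fish'] (min_width=10, slack=4)
Line 4: ['mineral', 'laser'] (min_width=13, slack=1)
Line 5: ['who', 'as', 'will', 'if'] (min_width=14, slack=0)
Line 6: ['voice'] (min_width=5, slack=9)
Line 7: ['refreshing', 'low'] (min_width=14, slack=0)
Line 8: ['brick', 'journey'] (min_width=13, slack=1)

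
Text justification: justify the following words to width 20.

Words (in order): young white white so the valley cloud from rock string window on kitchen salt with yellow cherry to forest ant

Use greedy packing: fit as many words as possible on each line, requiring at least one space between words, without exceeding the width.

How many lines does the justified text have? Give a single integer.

Line 1: ['young', 'white', 'white', 'so'] (min_width=20, slack=0)
Line 2: ['the', 'valley', 'cloud'] (min_width=16, slack=4)
Line 3: ['from', 'rock', 'string'] (min_width=16, slack=4)
Line 4: ['window', 'on', 'kitchen'] (min_width=17, slack=3)
Line 5: ['salt', 'with', 'yellow'] (min_width=16, slack=4)
Line 6: ['cherry', 'to', 'forest', 'ant'] (min_width=20, slack=0)
Total lines: 6

Answer: 6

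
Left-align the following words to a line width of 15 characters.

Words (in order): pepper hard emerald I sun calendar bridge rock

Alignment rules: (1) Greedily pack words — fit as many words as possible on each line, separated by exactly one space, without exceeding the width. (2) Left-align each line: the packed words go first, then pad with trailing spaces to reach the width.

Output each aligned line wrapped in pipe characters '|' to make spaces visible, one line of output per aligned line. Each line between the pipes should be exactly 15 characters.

Answer: |pepper hard    |
|emerald I sun  |
|calendar bridge|
|rock           |

Derivation:
Line 1: ['pepper', 'hard'] (min_width=11, slack=4)
Line 2: ['emerald', 'I', 'sun'] (min_width=13, slack=2)
Line 3: ['calendar', 'bridge'] (min_width=15, slack=0)
Line 4: ['rock'] (min_width=4, slack=11)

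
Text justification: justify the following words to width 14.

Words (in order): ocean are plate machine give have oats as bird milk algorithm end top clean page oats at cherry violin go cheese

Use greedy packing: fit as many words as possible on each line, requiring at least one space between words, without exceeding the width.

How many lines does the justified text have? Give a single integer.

Line 1: ['ocean', 'are'] (min_width=9, slack=5)
Line 2: ['plate', 'machine'] (min_width=13, slack=1)
Line 3: ['give', 'have', 'oats'] (min_width=14, slack=0)
Line 4: ['as', 'bird', 'milk'] (min_width=12, slack=2)
Line 5: ['algorithm', 'end'] (min_width=13, slack=1)
Line 6: ['top', 'clean', 'page'] (min_width=14, slack=0)
Line 7: ['oats', 'at', 'cherry'] (min_width=14, slack=0)
Line 8: ['violin', 'go'] (min_width=9, slack=5)
Line 9: ['cheese'] (min_width=6, slack=8)
Total lines: 9

Answer: 9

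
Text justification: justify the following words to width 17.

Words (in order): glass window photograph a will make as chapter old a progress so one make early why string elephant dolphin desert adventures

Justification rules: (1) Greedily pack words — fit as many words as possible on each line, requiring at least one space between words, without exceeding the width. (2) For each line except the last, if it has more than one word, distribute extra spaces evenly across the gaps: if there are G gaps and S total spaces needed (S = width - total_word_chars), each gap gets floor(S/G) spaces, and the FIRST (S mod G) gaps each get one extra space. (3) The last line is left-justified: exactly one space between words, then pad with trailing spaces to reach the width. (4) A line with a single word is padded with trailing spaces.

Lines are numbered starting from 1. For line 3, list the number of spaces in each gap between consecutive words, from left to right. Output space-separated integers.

Line 1: ['glass', 'window'] (min_width=12, slack=5)
Line 2: ['photograph', 'a', 'will'] (min_width=17, slack=0)
Line 3: ['make', 'as', 'chapter'] (min_width=15, slack=2)
Line 4: ['old', 'a', 'progress', 'so'] (min_width=17, slack=0)
Line 5: ['one', 'make', 'early'] (min_width=14, slack=3)
Line 6: ['why', 'string'] (min_width=10, slack=7)
Line 7: ['elephant', 'dolphin'] (min_width=16, slack=1)
Line 8: ['desert', 'adventures'] (min_width=17, slack=0)

Answer: 2 2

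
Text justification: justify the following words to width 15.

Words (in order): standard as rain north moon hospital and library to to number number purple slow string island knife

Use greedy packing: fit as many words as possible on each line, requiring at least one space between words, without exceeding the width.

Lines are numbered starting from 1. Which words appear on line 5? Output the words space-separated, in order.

Line 1: ['standard', 'as'] (min_width=11, slack=4)
Line 2: ['rain', 'north', 'moon'] (min_width=15, slack=0)
Line 3: ['hospital', 'and'] (min_width=12, slack=3)
Line 4: ['library', 'to', 'to'] (min_width=13, slack=2)
Line 5: ['number', 'number'] (min_width=13, slack=2)
Line 6: ['purple', 'slow'] (min_width=11, slack=4)
Line 7: ['string', 'island'] (min_width=13, slack=2)
Line 8: ['knife'] (min_width=5, slack=10)

Answer: number number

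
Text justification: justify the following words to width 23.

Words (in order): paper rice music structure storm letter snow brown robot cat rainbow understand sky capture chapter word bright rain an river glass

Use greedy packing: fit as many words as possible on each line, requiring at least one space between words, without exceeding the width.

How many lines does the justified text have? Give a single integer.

Line 1: ['paper', 'rice', 'music'] (min_width=16, slack=7)
Line 2: ['structure', 'storm', 'letter'] (min_width=22, slack=1)
Line 3: ['snow', 'brown', 'robot', 'cat'] (min_width=20, slack=3)
Line 4: ['rainbow', 'understand', 'sky'] (min_width=22, slack=1)
Line 5: ['capture', 'chapter', 'word'] (min_width=20, slack=3)
Line 6: ['bright', 'rain', 'an', 'river'] (min_width=20, slack=3)
Line 7: ['glass'] (min_width=5, slack=18)
Total lines: 7

Answer: 7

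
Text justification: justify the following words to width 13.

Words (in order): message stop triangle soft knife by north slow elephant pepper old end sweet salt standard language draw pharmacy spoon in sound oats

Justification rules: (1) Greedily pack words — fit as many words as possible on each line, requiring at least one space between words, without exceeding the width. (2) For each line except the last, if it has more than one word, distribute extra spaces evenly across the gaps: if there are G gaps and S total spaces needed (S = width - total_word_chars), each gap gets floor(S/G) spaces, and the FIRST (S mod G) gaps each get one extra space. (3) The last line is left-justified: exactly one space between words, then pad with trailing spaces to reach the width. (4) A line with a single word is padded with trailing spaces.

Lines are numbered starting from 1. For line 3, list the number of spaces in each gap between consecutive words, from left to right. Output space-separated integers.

Line 1: ['message', 'stop'] (min_width=12, slack=1)
Line 2: ['triangle', 'soft'] (min_width=13, slack=0)
Line 3: ['knife', 'by'] (min_width=8, slack=5)
Line 4: ['north', 'slow'] (min_width=10, slack=3)
Line 5: ['elephant'] (min_width=8, slack=5)
Line 6: ['pepper', 'old'] (min_width=10, slack=3)
Line 7: ['end', 'sweet'] (min_width=9, slack=4)
Line 8: ['salt', 'standard'] (min_width=13, slack=0)
Line 9: ['language', 'draw'] (min_width=13, slack=0)
Line 10: ['pharmacy'] (min_width=8, slack=5)
Line 11: ['spoon', 'in'] (min_width=8, slack=5)
Line 12: ['sound', 'oats'] (min_width=10, slack=3)

Answer: 6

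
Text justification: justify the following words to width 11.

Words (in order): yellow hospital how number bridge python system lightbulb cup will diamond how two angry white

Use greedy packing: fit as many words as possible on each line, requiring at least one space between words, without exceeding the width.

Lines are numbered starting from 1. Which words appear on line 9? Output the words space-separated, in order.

Line 1: ['yellow'] (min_width=6, slack=5)
Line 2: ['hospital'] (min_width=8, slack=3)
Line 3: ['how', 'number'] (min_width=10, slack=1)
Line 4: ['bridge'] (min_width=6, slack=5)
Line 5: ['python'] (min_width=6, slack=5)
Line 6: ['system'] (min_width=6, slack=5)
Line 7: ['lightbulb'] (min_width=9, slack=2)
Line 8: ['cup', 'will'] (min_width=8, slack=3)
Line 9: ['diamond', 'how'] (min_width=11, slack=0)
Line 10: ['two', 'angry'] (min_width=9, slack=2)
Line 11: ['white'] (min_width=5, slack=6)

Answer: diamond how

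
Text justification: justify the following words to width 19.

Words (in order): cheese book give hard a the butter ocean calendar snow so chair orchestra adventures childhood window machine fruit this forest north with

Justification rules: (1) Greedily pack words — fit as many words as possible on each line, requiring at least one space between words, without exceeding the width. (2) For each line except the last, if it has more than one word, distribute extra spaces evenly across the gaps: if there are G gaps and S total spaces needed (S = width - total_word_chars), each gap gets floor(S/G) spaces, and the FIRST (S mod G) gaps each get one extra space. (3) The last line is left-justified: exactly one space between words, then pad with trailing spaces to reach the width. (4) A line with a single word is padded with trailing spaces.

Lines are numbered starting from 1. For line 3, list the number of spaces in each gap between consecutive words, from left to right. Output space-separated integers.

Answer: 1 1

Derivation:
Line 1: ['cheese', 'book', 'give'] (min_width=16, slack=3)
Line 2: ['hard', 'a', 'the', 'butter'] (min_width=17, slack=2)
Line 3: ['ocean', 'calendar', 'snow'] (min_width=19, slack=0)
Line 4: ['so', 'chair', 'orchestra'] (min_width=18, slack=1)
Line 5: ['adventures'] (min_width=10, slack=9)
Line 6: ['childhood', 'window'] (min_width=16, slack=3)
Line 7: ['machine', 'fruit', 'this'] (min_width=18, slack=1)
Line 8: ['forest', 'north', 'with'] (min_width=17, slack=2)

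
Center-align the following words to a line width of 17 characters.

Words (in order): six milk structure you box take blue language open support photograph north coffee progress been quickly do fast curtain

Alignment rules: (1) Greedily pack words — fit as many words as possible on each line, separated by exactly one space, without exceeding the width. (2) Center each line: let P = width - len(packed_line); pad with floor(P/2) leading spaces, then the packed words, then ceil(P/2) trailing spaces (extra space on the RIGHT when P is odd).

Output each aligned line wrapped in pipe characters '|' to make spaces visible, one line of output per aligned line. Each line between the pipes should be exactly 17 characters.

Line 1: ['six', 'milk'] (min_width=8, slack=9)
Line 2: ['structure', 'you', 'box'] (min_width=17, slack=0)
Line 3: ['take', 'blue'] (min_width=9, slack=8)
Line 4: ['language', 'open'] (min_width=13, slack=4)
Line 5: ['support'] (min_width=7, slack=10)
Line 6: ['photograph', 'north'] (min_width=16, slack=1)
Line 7: ['coffee', 'progress'] (min_width=15, slack=2)
Line 8: ['been', 'quickly', 'do'] (min_width=15, slack=2)
Line 9: ['fast', 'curtain'] (min_width=12, slack=5)

Answer: |    six milk     |
|structure you box|
|    take blue    |
|  language open  |
|     support     |
|photograph north |
| coffee progress |
| been quickly do |
|  fast curtain   |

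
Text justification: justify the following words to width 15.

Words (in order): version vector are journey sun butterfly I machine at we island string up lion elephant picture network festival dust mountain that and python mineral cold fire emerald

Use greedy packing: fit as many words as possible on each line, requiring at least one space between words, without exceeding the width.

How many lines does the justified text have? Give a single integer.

Answer: 13

Derivation:
Line 1: ['version', 'vector'] (min_width=14, slack=1)
Line 2: ['are', 'journey', 'sun'] (min_width=15, slack=0)
Line 3: ['butterfly', 'I'] (min_width=11, slack=4)
Line 4: ['machine', 'at', 'we'] (min_width=13, slack=2)
Line 5: ['island', 'string'] (min_width=13, slack=2)
Line 6: ['up', 'lion'] (min_width=7, slack=8)
Line 7: ['elephant'] (min_width=8, slack=7)
Line 8: ['picture', 'network'] (min_width=15, slack=0)
Line 9: ['festival', 'dust'] (min_width=13, slack=2)
Line 10: ['mountain', 'that'] (min_width=13, slack=2)
Line 11: ['and', 'python'] (min_width=10, slack=5)
Line 12: ['mineral', 'cold'] (min_width=12, slack=3)
Line 13: ['fire', 'emerald'] (min_width=12, slack=3)
Total lines: 13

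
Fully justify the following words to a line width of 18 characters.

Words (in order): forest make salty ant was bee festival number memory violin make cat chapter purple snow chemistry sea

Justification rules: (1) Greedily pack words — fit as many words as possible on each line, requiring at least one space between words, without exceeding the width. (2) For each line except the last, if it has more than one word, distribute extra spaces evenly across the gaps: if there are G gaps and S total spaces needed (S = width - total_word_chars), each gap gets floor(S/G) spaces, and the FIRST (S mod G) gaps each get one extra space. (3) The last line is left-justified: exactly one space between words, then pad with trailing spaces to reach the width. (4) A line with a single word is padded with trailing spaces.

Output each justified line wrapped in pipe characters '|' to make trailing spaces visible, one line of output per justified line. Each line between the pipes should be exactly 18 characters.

Line 1: ['forest', 'make', 'salty'] (min_width=17, slack=1)
Line 2: ['ant', 'was', 'bee'] (min_width=11, slack=7)
Line 3: ['festival', 'number'] (min_width=15, slack=3)
Line 4: ['memory', 'violin', 'make'] (min_width=18, slack=0)
Line 5: ['cat', 'chapter', 'purple'] (min_width=18, slack=0)
Line 6: ['snow', 'chemistry', 'sea'] (min_width=18, slack=0)

Answer: |forest  make salty|
|ant     was    bee|
|festival    number|
|memory violin make|
|cat chapter purple|
|snow chemistry sea|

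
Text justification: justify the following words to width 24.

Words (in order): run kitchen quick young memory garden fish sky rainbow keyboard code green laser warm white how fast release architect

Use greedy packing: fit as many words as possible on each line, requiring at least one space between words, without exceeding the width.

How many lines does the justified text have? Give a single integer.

Answer: 6

Derivation:
Line 1: ['run', 'kitchen', 'quick', 'young'] (min_width=23, slack=1)
Line 2: ['memory', 'garden', 'fish', 'sky'] (min_width=22, slack=2)
Line 3: ['rainbow', 'keyboard', 'code'] (min_width=21, slack=3)
Line 4: ['green', 'laser', 'warm', 'white'] (min_width=22, slack=2)
Line 5: ['how', 'fast', 'release'] (min_width=16, slack=8)
Line 6: ['architect'] (min_width=9, slack=15)
Total lines: 6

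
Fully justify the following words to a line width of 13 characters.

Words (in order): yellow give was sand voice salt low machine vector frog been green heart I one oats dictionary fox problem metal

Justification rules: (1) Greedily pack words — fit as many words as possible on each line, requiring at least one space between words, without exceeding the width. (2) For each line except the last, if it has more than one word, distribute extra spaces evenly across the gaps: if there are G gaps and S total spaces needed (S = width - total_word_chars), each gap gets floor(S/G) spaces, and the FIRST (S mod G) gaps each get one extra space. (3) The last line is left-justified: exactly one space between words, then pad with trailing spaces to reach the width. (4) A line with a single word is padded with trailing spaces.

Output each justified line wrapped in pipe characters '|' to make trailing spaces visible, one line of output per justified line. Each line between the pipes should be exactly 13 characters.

Answer: |yellow   give|
|was      sand|
|voice    salt|
|low   machine|
|vector   frog|
|been    green|
|heart  I  one|
|oats         |
|dictionary   |
|fox   problem|
|metal        |

Derivation:
Line 1: ['yellow', 'give'] (min_width=11, slack=2)
Line 2: ['was', 'sand'] (min_width=8, slack=5)
Line 3: ['voice', 'salt'] (min_width=10, slack=3)
Line 4: ['low', 'machine'] (min_width=11, slack=2)
Line 5: ['vector', 'frog'] (min_width=11, slack=2)
Line 6: ['been', 'green'] (min_width=10, slack=3)
Line 7: ['heart', 'I', 'one'] (min_width=11, slack=2)
Line 8: ['oats'] (min_width=4, slack=9)
Line 9: ['dictionary'] (min_width=10, slack=3)
Line 10: ['fox', 'problem'] (min_width=11, slack=2)
Line 11: ['metal'] (min_width=5, slack=8)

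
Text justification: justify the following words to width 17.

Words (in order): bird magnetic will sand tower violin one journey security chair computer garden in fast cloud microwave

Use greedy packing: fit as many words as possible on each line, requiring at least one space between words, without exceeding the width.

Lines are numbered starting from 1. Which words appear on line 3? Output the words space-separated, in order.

Answer: violin one

Derivation:
Line 1: ['bird', 'magnetic'] (min_width=13, slack=4)
Line 2: ['will', 'sand', 'tower'] (min_width=15, slack=2)
Line 3: ['violin', 'one'] (min_width=10, slack=7)
Line 4: ['journey', 'security'] (min_width=16, slack=1)
Line 5: ['chair', 'computer'] (min_width=14, slack=3)
Line 6: ['garden', 'in', 'fast'] (min_width=14, slack=3)
Line 7: ['cloud', 'microwave'] (min_width=15, slack=2)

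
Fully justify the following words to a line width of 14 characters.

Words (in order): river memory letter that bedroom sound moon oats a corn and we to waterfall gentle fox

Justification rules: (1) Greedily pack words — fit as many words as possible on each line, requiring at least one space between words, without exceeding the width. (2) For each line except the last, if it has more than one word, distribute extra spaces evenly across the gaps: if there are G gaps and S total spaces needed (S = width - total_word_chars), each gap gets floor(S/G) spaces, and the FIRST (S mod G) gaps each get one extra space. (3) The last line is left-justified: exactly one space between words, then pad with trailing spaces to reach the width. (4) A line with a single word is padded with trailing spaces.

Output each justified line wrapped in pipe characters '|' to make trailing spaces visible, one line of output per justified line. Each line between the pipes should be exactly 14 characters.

Line 1: ['river', 'memory'] (min_width=12, slack=2)
Line 2: ['letter', 'that'] (min_width=11, slack=3)
Line 3: ['bedroom', 'sound'] (min_width=13, slack=1)
Line 4: ['moon', 'oats', 'a'] (min_width=11, slack=3)
Line 5: ['corn', 'and', 'we', 'to'] (min_width=14, slack=0)
Line 6: ['waterfall'] (min_width=9, slack=5)
Line 7: ['gentle', 'fox'] (min_width=10, slack=4)

Answer: |river   memory|
|letter    that|
|bedroom  sound|
|moon   oats  a|
|corn and we to|
|waterfall     |
|gentle fox    |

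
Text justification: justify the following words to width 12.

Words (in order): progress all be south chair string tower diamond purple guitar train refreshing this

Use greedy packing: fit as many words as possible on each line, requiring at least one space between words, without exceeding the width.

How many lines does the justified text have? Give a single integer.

Answer: 9

Derivation:
Line 1: ['progress', 'all'] (min_width=12, slack=0)
Line 2: ['be', 'south'] (min_width=8, slack=4)
Line 3: ['chair', 'string'] (min_width=12, slack=0)
Line 4: ['tower'] (min_width=5, slack=7)
Line 5: ['diamond'] (min_width=7, slack=5)
Line 6: ['purple'] (min_width=6, slack=6)
Line 7: ['guitar', 'train'] (min_width=12, slack=0)
Line 8: ['refreshing'] (min_width=10, slack=2)
Line 9: ['this'] (min_width=4, slack=8)
Total lines: 9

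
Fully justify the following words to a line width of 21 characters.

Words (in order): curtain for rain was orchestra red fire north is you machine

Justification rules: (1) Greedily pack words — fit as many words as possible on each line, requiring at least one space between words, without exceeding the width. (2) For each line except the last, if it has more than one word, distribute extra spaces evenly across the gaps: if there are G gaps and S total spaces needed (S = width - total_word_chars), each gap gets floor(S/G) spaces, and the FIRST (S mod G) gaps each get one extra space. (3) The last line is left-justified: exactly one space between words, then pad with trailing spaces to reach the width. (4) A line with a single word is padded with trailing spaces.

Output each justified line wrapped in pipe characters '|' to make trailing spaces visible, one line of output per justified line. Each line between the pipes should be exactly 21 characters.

Line 1: ['curtain', 'for', 'rain', 'was'] (min_width=20, slack=1)
Line 2: ['orchestra', 'red', 'fire'] (min_width=18, slack=3)
Line 3: ['north', 'is', 'you', 'machine'] (min_width=20, slack=1)

Answer: |curtain  for rain was|
|orchestra   red  fire|
|north is you machine |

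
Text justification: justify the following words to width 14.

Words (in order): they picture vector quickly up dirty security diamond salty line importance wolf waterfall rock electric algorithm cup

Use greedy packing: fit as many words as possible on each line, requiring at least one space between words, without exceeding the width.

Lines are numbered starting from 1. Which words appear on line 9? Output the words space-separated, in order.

Line 1: ['they', 'picture'] (min_width=12, slack=2)
Line 2: ['vector', 'quickly'] (min_width=14, slack=0)
Line 3: ['up', 'dirty'] (min_width=8, slack=6)
Line 4: ['security'] (min_width=8, slack=6)
Line 5: ['diamond', 'salty'] (min_width=13, slack=1)
Line 6: ['line'] (min_width=4, slack=10)
Line 7: ['importance'] (min_width=10, slack=4)
Line 8: ['wolf', 'waterfall'] (min_width=14, slack=0)
Line 9: ['rock', 'electric'] (min_width=13, slack=1)
Line 10: ['algorithm', 'cup'] (min_width=13, slack=1)

Answer: rock electric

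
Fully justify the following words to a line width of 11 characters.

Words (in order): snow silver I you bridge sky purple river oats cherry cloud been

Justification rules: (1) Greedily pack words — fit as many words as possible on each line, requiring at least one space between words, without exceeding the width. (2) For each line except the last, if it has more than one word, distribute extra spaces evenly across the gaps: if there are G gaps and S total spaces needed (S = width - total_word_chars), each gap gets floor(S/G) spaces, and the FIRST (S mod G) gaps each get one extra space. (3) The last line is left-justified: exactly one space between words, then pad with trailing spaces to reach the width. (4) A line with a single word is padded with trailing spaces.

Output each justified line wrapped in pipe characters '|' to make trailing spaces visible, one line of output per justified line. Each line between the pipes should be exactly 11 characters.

Line 1: ['snow', 'silver'] (min_width=11, slack=0)
Line 2: ['I', 'you'] (min_width=5, slack=6)
Line 3: ['bridge', 'sky'] (min_width=10, slack=1)
Line 4: ['purple'] (min_width=6, slack=5)
Line 5: ['river', 'oats'] (min_width=10, slack=1)
Line 6: ['cherry'] (min_width=6, slack=5)
Line 7: ['cloud', 'been'] (min_width=10, slack=1)

Answer: |snow silver|
|I       you|
|bridge  sky|
|purple     |
|river  oats|
|cherry     |
|cloud been |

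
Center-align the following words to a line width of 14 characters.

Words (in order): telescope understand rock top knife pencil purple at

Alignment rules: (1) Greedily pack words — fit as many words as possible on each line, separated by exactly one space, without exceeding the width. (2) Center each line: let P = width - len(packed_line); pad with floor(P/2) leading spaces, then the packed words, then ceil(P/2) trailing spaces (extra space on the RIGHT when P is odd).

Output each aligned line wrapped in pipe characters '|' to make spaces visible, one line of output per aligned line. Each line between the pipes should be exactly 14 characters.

Answer: |  telescope   |
|  understand  |
|rock top knife|
|pencil purple |
|      at      |

Derivation:
Line 1: ['telescope'] (min_width=9, slack=5)
Line 2: ['understand'] (min_width=10, slack=4)
Line 3: ['rock', 'top', 'knife'] (min_width=14, slack=0)
Line 4: ['pencil', 'purple'] (min_width=13, slack=1)
Line 5: ['at'] (min_width=2, slack=12)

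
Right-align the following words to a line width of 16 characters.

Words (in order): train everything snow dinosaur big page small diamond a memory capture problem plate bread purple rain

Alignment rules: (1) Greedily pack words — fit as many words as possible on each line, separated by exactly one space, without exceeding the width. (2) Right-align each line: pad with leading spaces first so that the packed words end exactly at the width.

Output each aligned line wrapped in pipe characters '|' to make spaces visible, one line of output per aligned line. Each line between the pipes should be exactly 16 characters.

Line 1: ['train', 'everything'] (min_width=16, slack=0)
Line 2: ['snow', 'dinosaur'] (min_width=13, slack=3)
Line 3: ['big', 'page', 'small'] (min_width=14, slack=2)
Line 4: ['diamond', 'a', 'memory'] (min_width=16, slack=0)
Line 5: ['capture', 'problem'] (min_width=15, slack=1)
Line 6: ['plate', 'bread'] (min_width=11, slack=5)
Line 7: ['purple', 'rain'] (min_width=11, slack=5)

Answer: |train everything|
|   snow dinosaur|
|  big page small|
|diamond a memory|
| capture problem|
|     plate bread|
|     purple rain|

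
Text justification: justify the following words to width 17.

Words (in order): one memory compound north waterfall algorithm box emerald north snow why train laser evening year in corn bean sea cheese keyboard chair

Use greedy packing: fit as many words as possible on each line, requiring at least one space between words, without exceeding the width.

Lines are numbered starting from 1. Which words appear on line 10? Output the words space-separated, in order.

Line 1: ['one', 'memory'] (min_width=10, slack=7)
Line 2: ['compound', 'north'] (min_width=14, slack=3)
Line 3: ['waterfall'] (min_width=9, slack=8)
Line 4: ['algorithm', 'box'] (min_width=13, slack=4)
Line 5: ['emerald', 'north'] (min_width=13, slack=4)
Line 6: ['snow', 'why', 'train'] (min_width=14, slack=3)
Line 7: ['laser', 'evening'] (min_width=13, slack=4)
Line 8: ['year', 'in', 'corn', 'bean'] (min_width=17, slack=0)
Line 9: ['sea', 'cheese'] (min_width=10, slack=7)
Line 10: ['keyboard', 'chair'] (min_width=14, slack=3)

Answer: keyboard chair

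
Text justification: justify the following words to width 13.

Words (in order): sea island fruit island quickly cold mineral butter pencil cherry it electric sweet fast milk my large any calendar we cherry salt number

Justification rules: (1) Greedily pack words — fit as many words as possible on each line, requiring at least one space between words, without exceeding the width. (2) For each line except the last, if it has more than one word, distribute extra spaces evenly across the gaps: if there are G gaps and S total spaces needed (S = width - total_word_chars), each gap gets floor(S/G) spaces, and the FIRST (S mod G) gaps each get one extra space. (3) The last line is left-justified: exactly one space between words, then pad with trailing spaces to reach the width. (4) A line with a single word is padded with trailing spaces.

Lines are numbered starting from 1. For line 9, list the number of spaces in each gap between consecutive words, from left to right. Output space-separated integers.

Answer: 1 1

Derivation:
Line 1: ['sea', 'island'] (min_width=10, slack=3)
Line 2: ['fruit', 'island'] (min_width=12, slack=1)
Line 3: ['quickly', 'cold'] (min_width=12, slack=1)
Line 4: ['mineral'] (min_width=7, slack=6)
Line 5: ['butter', 'pencil'] (min_width=13, slack=0)
Line 6: ['cherry', 'it'] (min_width=9, slack=4)
Line 7: ['electric'] (min_width=8, slack=5)
Line 8: ['sweet', 'fast'] (min_width=10, slack=3)
Line 9: ['milk', 'my', 'large'] (min_width=13, slack=0)
Line 10: ['any', 'calendar'] (min_width=12, slack=1)
Line 11: ['we', 'cherry'] (min_width=9, slack=4)
Line 12: ['salt', 'number'] (min_width=11, slack=2)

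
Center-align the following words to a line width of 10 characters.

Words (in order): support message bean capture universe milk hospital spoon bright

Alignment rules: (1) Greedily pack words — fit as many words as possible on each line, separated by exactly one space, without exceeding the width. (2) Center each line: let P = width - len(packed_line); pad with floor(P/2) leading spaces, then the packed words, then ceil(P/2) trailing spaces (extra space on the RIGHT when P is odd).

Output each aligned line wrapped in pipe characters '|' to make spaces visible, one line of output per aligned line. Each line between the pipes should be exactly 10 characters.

Line 1: ['support'] (min_width=7, slack=3)
Line 2: ['message'] (min_width=7, slack=3)
Line 3: ['bean'] (min_width=4, slack=6)
Line 4: ['capture'] (min_width=7, slack=3)
Line 5: ['universe'] (min_width=8, slack=2)
Line 6: ['milk'] (min_width=4, slack=6)
Line 7: ['hospital'] (min_width=8, slack=2)
Line 8: ['spoon'] (min_width=5, slack=5)
Line 9: ['bright'] (min_width=6, slack=4)

Answer: | support  |
| message  |
|   bean   |
| capture  |
| universe |
|   milk   |
| hospital |
|  spoon   |
|  bright  |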